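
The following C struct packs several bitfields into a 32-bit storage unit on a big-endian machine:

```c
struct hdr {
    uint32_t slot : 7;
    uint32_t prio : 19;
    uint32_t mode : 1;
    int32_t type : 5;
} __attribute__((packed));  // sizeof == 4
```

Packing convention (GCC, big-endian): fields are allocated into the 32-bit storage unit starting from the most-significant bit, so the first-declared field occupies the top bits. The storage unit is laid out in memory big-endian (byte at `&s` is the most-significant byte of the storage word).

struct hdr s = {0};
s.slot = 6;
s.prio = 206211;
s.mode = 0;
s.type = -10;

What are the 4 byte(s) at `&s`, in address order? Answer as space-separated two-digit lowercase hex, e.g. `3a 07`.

[25+:7] slot=6 & 0x7f = 0x6; word=0x0c000000
[6+:19] prio=206211 & 0x7ffff = 0x32583; word=0x0cc960c0
[5+:1] mode=0 & 0x1 = 0x0; word=0x0cc960c0
[0+:5] type=-10 & 0x1f = 0x16; word=0x0cc960d6
word = 0x0cc960d6 → big-endian bytes:
  [0]=0x0c  [1]=0xc9  [2]=0x60  [3]=0xd6

0c c9 60 d6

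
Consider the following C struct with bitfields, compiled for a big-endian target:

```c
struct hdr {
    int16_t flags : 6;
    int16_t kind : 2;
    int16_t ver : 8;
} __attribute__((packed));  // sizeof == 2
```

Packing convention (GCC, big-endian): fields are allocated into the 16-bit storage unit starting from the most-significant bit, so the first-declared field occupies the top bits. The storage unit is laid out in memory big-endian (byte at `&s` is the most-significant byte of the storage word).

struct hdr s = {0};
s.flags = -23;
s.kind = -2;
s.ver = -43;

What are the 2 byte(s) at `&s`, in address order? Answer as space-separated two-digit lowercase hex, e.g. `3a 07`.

[10+:6] flags=-23 & 0x3f = 0x29; word=0xa400
[8+:2] kind=-2 & 0x3 = 0x2; word=0xa600
[0+:8] ver=-43 & 0xff = 0xd5; word=0xa6d5
word = 0xa6d5 → big-endian bytes:
  [0]=0xa6  [1]=0xd5

a6 d5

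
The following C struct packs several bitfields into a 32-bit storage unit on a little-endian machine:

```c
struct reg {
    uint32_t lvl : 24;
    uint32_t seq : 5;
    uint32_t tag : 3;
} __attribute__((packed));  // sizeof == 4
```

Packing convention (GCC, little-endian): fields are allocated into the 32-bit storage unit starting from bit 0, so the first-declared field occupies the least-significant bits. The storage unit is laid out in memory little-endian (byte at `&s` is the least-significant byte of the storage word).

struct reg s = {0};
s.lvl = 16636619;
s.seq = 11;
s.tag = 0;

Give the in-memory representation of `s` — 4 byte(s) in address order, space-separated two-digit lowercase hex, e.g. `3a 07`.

[0+:24] lvl=16636619 & 0xffffff = 0xfddacb; word=0x00fddacb
[24+:5] seq=11 & 0x1f = 0xb; word=0x0bfddacb
[29+:3] tag=0 & 0x7 = 0x0; word=0x0bfddacb
word = 0x0bfddacb → little-endian bytes:
  [0]=0xcb  [1]=0xda  [2]=0xfd  [3]=0x0b

cb da fd 0b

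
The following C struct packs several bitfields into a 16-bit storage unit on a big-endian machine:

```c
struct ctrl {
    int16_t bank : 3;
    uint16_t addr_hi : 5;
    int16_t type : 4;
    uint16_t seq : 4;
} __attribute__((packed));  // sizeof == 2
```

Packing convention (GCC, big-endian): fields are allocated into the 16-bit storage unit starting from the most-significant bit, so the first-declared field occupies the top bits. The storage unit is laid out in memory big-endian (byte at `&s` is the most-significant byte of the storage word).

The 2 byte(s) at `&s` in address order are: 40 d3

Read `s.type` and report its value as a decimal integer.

-3

[0]=0x40 [1]=0xd3 (big-endian) → word 0x40d3
bank [13+:3] = (word>>13) & 0x7 = 2
addr_hi [8+:5] = (word>>8) & 0x1f = 0
type [4+:4] = (word>>4) & 0xf = 13  ←
seq [0+:4] = (word>>0) & 0xf = 3
type signed 4b, MSB=1: 13 - 16 = -3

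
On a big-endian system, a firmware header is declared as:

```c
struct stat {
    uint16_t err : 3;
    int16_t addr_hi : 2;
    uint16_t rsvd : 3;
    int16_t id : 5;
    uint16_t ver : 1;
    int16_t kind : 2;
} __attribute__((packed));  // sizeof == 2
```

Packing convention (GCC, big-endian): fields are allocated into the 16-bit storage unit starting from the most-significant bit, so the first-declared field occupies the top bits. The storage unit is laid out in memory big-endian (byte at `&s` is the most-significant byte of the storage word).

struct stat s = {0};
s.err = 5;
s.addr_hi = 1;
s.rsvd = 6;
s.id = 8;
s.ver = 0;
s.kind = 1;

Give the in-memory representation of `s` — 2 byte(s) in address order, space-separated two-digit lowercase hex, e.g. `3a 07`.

[13+:3] err=5 & 0x7 = 0x5; word=0xa000
[11+:2] addr_hi=1 & 0x3 = 0x1; word=0xa800
[8+:3] rsvd=6 & 0x7 = 0x6; word=0xae00
[3+:5] id=8 & 0x1f = 0x8; word=0xae40
[2+:1] ver=0 & 0x1 = 0x0; word=0xae40
[0+:2] kind=1 & 0x3 = 0x1; word=0xae41
word = 0xae41 → big-endian bytes:
  [0]=0xae  [1]=0x41

ae 41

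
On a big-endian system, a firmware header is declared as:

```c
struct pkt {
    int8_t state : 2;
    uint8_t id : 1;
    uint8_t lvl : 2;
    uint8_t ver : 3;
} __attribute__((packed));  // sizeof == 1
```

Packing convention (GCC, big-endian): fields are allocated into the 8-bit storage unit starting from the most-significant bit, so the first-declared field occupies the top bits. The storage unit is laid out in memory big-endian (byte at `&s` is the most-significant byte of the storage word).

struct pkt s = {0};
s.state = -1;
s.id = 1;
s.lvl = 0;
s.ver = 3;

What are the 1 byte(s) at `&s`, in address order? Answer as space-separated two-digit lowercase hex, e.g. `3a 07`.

state:2 = -1 → 0x3 << 6 → word 0xc0
id:1 = 1 → 0x1 << 5 → word 0xe0
lvl:2 = 0 → 0x0 << 3 → word 0xe0
ver:3 = 3 → 0x3 << 0 → word 0xe3
word = 0xe3 → big-endian bytes:
  [0]=0xe3

e3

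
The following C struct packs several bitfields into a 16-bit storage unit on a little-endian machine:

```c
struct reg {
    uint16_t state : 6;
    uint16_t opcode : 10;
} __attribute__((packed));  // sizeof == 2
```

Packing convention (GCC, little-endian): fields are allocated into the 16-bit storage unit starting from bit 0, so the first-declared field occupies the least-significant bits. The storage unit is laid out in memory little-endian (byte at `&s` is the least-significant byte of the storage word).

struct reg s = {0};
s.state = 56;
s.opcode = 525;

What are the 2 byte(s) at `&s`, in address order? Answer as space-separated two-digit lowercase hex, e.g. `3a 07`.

78 83

state (6b) val=56 bits=0x38 at bit 0: 0x0038
opcode (10b) val=525 bits=0x20d at bit 6: 0x8378
word = 0x8378 → little-endian bytes:
  [0]=0x78  [1]=0x83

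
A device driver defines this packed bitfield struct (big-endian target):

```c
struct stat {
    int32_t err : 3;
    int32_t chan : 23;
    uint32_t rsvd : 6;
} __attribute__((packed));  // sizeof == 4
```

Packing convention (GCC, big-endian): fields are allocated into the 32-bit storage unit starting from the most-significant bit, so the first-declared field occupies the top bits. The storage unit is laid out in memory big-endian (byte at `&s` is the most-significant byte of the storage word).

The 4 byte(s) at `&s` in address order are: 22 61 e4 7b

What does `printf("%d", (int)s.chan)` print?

[0]=0x22 [1]=0x61 [2]=0xe4 [3]=0x7b (big-endian) → word 0x2261e47b
err [29+:3] = (word>>29) & 0x7 = 1
chan [6+:23] = (word>>6) & 0x7fffff = 624529  ←
rsvd [0+:6] = (word>>0) & 0x3f = 59
chan signed 23b, MSB=0: value = 624529

624529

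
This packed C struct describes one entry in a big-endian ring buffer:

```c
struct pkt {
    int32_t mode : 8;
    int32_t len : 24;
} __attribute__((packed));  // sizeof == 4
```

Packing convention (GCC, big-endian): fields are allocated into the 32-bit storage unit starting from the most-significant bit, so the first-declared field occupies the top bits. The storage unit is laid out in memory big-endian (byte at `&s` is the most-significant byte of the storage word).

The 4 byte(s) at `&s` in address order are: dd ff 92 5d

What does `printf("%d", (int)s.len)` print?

[0]=0xdd [1]=0xff [2]=0x92 [3]=0x5d (big-endian) → word 0xddff925d
mode [24+:8] = (word>>24) & 0xff = 221
len [0+:24] = (word>>0) & 0xffffff = 16749149  ←
len signed 24b, MSB=1: 16749149 - 16777216 = -28067

-28067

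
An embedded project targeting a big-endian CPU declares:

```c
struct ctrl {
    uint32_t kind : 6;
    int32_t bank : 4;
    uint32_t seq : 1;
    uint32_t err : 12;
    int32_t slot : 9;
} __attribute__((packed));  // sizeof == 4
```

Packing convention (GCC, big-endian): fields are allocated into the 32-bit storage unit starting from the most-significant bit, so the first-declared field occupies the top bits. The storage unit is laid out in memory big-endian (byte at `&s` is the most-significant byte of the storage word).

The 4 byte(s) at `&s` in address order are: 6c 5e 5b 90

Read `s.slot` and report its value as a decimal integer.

-112

[0]=0x6c [1]=0x5e [2]=0x5b [3]=0x90 (big-endian) → word 0x6c5e5b90
kind [26+:6] = (word>>26) & 0x3f = 27
bank [22+:4] = (word>>22) & 0xf = 1
seq [21+:1] = (word>>21) & 0x1 = 0
err [9+:12] = (word>>9) & 0xfff = 3885
slot [0+:9] = (word>>0) & 0x1ff = 400  ←
slot signed 9b, MSB=1: 400 - 512 = -112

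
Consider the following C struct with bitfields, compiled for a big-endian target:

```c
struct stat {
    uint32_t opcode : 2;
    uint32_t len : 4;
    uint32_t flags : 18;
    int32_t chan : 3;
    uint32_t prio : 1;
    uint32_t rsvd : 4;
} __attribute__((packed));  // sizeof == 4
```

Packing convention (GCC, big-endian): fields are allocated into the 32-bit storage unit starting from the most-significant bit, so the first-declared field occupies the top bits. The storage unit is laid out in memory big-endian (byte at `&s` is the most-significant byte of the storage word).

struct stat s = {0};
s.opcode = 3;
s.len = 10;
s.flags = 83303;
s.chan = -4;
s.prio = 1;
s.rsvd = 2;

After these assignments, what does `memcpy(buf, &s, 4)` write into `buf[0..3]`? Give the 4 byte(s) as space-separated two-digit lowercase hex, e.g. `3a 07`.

e9 45 67 92

opcode (2b) val=3 bits=0x3 at bit 30: 0xc0000000
len (4b) val=10 bits=0xa at bit 26: 0xe8000000
flags (18b) val=83303 bits=0x14567 at bit 8: 0xe9456700
chan (3b) val=-4 bits=0x4 at bit 5: 0xe9456780
prio (1b) val=1 bits=0x1 at bit 4: 0xe9456790
rsvd (4b) val=2 bits=0x2 at bit 0: 0xe9456792
word = 0xe9456792 → big-endian bytes:
  [0]=0xe9  [1]=0x45  [2]=0x67  [3]=0x92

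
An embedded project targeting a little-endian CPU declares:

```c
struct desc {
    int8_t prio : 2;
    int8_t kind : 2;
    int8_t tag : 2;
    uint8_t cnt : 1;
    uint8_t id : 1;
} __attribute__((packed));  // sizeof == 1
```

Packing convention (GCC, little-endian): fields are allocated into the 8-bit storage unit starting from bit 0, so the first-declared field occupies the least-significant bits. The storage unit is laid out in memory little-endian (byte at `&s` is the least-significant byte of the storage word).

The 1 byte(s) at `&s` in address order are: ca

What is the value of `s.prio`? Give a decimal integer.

-2

[0]=0xca (little-endian) → word 0xca
prio [0+:2] = (word>>0) & 0x3 = 2  ←
kind [2+:2] = (word>>2) & 0x3 = 2
tag [4+:2] = (word>>4) & 0x3 = 0
cnt [6+:1] = (word>>6) & 0x1 = 1
id [7+:1] = (word>>7) & 0x1 = 1
prio signed 2b, MSB=1: 2 - 4 = -2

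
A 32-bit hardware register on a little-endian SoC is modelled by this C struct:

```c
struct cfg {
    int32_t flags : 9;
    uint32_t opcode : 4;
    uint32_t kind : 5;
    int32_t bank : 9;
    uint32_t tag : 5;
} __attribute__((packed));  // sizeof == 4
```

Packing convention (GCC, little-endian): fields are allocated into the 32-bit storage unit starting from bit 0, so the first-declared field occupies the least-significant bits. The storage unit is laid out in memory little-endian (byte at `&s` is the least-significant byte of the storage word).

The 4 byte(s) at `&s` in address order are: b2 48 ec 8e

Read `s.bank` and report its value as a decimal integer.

[0]=0xb2 [1]=0x48 [2]=0xec [3]=0x8e (little-endian) → word 0x8eec48b2
flags:9 @ bit 0 → (0x8eec48b2>>0)&0x1ff = 0xb2
opcode:4 @ bit 9 → (0x8eec48b2>>9)&0xf = 0x4
kind:5 @ bit 13 → (0x8eec48b2>>13)&0x1f = 0x2
bank:9 @ bit 18 → (0x8eec48b2>>18)&0x1ff = 0x1bb  ←
tag:5 @ bit 27 → (0x8eec48b2>>27)&0x1f = 0x11
bank signed 9b, MSB=1: 443 - 512 = -69

-69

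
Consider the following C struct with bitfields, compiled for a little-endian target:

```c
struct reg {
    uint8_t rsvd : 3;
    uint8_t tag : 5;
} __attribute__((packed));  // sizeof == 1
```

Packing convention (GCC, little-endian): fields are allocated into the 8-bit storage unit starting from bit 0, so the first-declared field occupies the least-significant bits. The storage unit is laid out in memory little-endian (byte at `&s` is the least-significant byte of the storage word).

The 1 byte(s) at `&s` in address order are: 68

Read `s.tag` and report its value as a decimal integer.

[0]=0x68 (little-endian) → word 0x68
rsvd:3 @ bit 0 → (0x68>>0)&0x7 = 0x0
tag:5 @ bit 3 → (0x68>>3)&0x1f = 0xd  ←

13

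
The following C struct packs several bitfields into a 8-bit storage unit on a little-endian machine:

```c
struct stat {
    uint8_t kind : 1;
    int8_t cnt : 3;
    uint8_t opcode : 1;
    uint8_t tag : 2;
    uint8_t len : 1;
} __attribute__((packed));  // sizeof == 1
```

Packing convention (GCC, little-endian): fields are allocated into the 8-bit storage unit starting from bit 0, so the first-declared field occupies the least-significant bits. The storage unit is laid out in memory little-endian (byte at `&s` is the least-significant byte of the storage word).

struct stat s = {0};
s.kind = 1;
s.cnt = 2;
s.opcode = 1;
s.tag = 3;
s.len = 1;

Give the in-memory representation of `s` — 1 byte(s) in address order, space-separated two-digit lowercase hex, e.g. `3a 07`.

kind:1 = 1 → 0x1 << 0 → word 0x01
cnt:3 = 2 → 0x2 << 1 → word 0x05
opcode:1 = 1 → 0x1 << 4 → word 0x15
tag:2 = 3 → 0x3 << 5 → word 0x75
len:1 = 1 → 0x1 << 7 → word 0xf5
word = 0xf5 → little-endian bytes:
  [0]=0xf5

f5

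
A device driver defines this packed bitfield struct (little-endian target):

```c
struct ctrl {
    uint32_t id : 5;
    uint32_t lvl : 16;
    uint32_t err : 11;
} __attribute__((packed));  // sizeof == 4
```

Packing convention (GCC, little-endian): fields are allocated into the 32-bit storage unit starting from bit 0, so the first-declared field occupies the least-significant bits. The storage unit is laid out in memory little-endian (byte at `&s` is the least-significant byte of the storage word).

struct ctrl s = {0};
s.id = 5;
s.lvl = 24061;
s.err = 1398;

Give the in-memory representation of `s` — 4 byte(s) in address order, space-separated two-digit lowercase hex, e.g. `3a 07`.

[0+:5] id=5 & 0x1f = 0x5; word=0x00000005
[5+:16] lvl=24061 & 0xffff = 0x5dfd; word=0x000bbfa5
[21+:11] err=1398 & 0x7ff = 0x576; word=0xaecbbfa5
word = 0xaecbbfa5 → little-endian bytes:
  [0]=0xa5  [1]=0xbf  [2]=0xcb  [3]=0xae

a5 bf cb ae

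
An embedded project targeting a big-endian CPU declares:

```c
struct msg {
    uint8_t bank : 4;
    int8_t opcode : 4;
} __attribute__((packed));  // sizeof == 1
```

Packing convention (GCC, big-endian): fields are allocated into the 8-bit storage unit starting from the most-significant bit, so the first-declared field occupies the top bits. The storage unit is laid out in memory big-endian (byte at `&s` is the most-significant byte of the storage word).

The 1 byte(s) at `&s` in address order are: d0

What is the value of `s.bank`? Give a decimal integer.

[0]=0xd0 (big-endian) → word 0xd0
bank:4 @ bit 4 → (0xd0>>4)&0xf = 0xd  ←
opcode:4 @ bit 0 → (0xd0>>0)&0xf = 0x0

13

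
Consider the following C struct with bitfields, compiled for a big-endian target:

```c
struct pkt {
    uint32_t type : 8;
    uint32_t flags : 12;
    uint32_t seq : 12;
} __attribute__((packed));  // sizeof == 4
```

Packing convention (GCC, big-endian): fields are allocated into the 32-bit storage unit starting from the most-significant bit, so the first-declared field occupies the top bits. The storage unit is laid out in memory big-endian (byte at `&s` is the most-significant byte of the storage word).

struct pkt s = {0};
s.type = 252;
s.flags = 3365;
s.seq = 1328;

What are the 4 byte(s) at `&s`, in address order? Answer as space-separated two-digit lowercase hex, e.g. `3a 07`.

type:8 = 252 → 0xfc << 24 → word 0xfc000000
flags:12 = 3365 → 0xd25 << 12 → word 0xfcd25000
seq:12 = 1328 → 0x530 << 0 → word 0xfcd25530
word = 0xfcd25530 → big-endian bytes:
  [0]=0xfc  [1]=0xd2  [2]=0x55  [3]=0x30

fc d2 55 30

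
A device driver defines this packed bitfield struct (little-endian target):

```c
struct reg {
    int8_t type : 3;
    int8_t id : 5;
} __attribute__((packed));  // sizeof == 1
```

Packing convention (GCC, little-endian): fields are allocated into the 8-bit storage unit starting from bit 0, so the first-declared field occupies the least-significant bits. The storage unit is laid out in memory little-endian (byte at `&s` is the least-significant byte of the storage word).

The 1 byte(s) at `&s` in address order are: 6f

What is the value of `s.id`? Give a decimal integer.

13

[0]=0x6f (little-endian) → word 0x6f
type [0+:3] = (word>>0) & 0x7 = 7
id [3+:5] = (word>>3) & 0x1f = 13  ←
id signed 5b, MSB=0: value = 13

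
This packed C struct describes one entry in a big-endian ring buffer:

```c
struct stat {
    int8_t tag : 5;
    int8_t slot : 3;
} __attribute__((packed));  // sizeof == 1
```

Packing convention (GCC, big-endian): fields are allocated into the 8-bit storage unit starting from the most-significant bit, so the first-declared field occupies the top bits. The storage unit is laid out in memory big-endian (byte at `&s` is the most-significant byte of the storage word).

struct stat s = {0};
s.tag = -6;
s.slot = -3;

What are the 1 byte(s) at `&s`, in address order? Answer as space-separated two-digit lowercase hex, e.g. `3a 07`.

d5

tag (5b) val=-6 bits=0x1a at bit 3: 0xd0
slot (3b) val=-3 bits=0x5 at bit 0: 0xd5
word = 0xd5 → big-endian bytes:
  [0]=0xd5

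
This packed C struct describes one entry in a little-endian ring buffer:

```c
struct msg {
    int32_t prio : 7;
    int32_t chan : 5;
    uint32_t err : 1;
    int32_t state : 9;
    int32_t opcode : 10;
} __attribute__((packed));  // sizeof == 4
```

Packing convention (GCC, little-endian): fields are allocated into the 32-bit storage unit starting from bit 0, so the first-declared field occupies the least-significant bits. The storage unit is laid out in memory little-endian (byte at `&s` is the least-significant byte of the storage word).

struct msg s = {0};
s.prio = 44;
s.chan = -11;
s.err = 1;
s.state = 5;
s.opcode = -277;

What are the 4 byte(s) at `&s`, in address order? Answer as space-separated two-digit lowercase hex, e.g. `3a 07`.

prio:7 = 44 → 0x2c << 0 → word 0x0000002c
chan:5 = -11 → 0x15 << 7 → word 0x00000aac
err:1 = 1 → 0x1 << 12 → word 0x00001aac
state:9 = 5 → 0x5 << 13 → word 0x0000baac
opcode:10 = -277 → 0x2eb << 22 → word 0xbac0baac
word = 0xbac0baac → little-endian bytes:
  [0]=0xac  [1]=0xba  [2]=0xc0  [3]=0xba

ac ba c0 ba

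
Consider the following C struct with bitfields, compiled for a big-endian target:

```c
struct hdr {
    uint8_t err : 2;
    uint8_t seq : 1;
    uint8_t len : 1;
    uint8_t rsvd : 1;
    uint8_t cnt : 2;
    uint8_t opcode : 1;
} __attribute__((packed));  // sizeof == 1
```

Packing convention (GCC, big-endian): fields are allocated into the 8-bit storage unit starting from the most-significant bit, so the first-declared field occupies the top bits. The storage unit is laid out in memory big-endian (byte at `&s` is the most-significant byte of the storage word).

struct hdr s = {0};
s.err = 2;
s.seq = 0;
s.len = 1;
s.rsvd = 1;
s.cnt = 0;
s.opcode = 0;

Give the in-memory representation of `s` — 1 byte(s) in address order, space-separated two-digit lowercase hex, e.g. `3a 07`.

err (2b) val=2 bits=0x2 at bit 6: 0x80
seq (1b) val=0 bits=0x0 at bit 5: 0x80
len (1b) val=1 bits=0x1 at bit 4: 0x90
rsvd (1b) val=1 bits=0x1 at bit 3: 0x98
cnt (2b) val=0 bits=0x0 at bit 1: 0x98
opcode (1b) val=0 bits=0x0 at bit 0: 0x98
word = 0x98 → big-endian bytes:
  [0]=0x98

98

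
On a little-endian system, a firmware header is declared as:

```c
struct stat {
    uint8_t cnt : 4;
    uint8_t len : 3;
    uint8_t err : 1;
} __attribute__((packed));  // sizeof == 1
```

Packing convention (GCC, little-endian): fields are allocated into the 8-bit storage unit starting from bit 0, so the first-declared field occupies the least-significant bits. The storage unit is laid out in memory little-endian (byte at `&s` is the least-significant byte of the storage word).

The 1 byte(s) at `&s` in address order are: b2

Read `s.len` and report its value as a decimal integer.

[0]=0xb2 (little-endian) → word 0xb2
cnt [0+:4] = (word>>0) & 0xf = 2
len [4+:3] = (word>>4) & 0x7 = 3  ←
err [7+:1] = (word>>7) & 0x1 = 1

3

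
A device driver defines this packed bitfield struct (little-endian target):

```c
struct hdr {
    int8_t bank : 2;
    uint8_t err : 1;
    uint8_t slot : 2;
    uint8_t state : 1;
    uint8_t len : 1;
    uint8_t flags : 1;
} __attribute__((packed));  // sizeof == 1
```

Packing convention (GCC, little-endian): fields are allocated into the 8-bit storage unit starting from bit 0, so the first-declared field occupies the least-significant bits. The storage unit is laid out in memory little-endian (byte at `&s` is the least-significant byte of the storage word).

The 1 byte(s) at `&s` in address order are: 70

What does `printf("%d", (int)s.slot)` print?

[0]=0x70 (little-endian) → word 0x70
bank [0+:2] = (word>>0) & 0x3 = 0
err [2+:1] = (word>>2) & 0x1 = 0
slot [3+:2] = (word>>3) & 0x3 = 2  ←
state [5+:1] = (word>>5) & 0x1 = 1
len [6+:1] = (word>>6) & 0x1 = 1
flags [7+:1] = (word>>7) & 0x1 = 0

2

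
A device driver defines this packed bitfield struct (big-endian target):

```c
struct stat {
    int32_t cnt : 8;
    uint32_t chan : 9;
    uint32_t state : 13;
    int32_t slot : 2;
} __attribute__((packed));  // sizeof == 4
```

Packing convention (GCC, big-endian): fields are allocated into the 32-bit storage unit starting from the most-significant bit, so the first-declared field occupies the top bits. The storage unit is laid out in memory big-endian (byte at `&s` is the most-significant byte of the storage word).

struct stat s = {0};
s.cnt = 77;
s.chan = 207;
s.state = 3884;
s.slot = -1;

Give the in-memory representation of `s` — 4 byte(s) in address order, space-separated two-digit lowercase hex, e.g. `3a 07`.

cnt (8b) val=77 bits=0x4d at bit 24: 0x4d000000
chan (9b) val=207 bits=0xcf at bit 15: 0x4d678000
state (13b) val=3884 bits=0xf2c at bit 2: 0x4d67bcb0
slot (2b) val=-1 bits=0x3 at bit 0: 0x4d67bcb3
word = 0x4d67bcb3 → big-endian bytes:
  [0]=0x4d  [1]=0x67  [2]=0xbc  [3]=0xb3

4d 67 bc b3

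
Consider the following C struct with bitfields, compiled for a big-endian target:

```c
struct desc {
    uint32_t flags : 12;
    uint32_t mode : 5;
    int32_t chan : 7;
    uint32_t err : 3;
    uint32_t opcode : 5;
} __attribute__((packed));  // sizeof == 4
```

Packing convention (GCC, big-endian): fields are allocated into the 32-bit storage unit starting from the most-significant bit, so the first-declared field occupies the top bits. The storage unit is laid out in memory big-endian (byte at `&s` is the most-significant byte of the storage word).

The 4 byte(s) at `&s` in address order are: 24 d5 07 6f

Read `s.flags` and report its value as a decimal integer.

589

[0]=0x24 [1]=0xd5 [2]=0x07 [3]=0x6f (big-endian) → word 0x24d5076f
flags:12 @ bit 20 → (0x24d5076f>>20)&0xfff = 0x24d  ←
mode:5 @ bit 15 → (0x24d5076f>>15)&0x1f = 0xa
chan:7 @ bit 8 → (0x24d5076f>>8)&0x7f = 0x7
err:3 @ bit 5 → (0x24d5076f>>5)&0x7 = 0x3
opcode:5 @ bit 0 → (0x24d5076f>>0)&0x1f = 0xf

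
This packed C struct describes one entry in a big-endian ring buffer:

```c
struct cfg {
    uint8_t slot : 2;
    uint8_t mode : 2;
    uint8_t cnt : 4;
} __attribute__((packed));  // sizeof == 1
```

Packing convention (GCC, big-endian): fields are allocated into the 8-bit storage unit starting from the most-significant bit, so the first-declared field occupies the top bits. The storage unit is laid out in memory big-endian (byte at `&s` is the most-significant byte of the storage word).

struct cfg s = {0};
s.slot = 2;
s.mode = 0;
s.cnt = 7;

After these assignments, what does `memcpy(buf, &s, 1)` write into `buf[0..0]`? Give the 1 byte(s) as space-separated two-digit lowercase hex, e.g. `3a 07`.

slot:2 = 2 → 0x2 << 6 → word 0x80
mode:2 = 0 → 0x0 << 4 → word 0x80
cnt:4 = 7 → 0x7 << 0 → word 0x87
word = 0x87 → big-endian bytes:
  [0]=0x87

87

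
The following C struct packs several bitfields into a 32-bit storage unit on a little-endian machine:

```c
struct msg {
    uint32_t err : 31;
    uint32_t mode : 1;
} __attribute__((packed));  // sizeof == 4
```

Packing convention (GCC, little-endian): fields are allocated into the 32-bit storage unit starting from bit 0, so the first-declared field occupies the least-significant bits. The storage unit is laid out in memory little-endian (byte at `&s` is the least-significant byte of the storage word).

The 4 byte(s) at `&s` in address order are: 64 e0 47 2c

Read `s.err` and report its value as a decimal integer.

[0]=0x64 [1]=0xe0 [2]=0x47 [3]=0x2c (little-endian) → word 0x2c47e064
err [0+:31] = (word>>0) & 0x7fffffff = 742908004  ←
mode [31+:1] = (word>>31) & 0x1 = 0

742908004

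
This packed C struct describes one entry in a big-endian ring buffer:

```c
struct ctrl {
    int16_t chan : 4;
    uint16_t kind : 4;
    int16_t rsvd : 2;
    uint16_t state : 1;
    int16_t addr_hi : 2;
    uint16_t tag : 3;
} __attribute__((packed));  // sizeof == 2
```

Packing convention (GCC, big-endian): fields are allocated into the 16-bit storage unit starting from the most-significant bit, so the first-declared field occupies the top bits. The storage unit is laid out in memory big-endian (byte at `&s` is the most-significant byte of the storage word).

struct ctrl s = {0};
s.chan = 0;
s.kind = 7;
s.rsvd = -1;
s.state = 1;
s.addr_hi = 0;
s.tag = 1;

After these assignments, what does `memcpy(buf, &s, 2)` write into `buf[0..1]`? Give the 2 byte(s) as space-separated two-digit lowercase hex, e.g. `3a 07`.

07 e1

chan:4 = 0 → 0x0 << 12 → word 0x0000
kind:4 = 7 → 0x7 << 8 → word 0x0700
rsvd:2 = -1 → 0x3 << 6 → word 0x07c0
state:1 = 1 → 0x1 << 5 → word 0x07e0
addr_hi:2 = 0 → 0x0 << 3 → word 0x07e0
tag:3 = 1 → 0x1 << 0 → word 0x07e1
word = 0x07e1 → big-endian bytes:
  [0]=0x07  [1]=0xe1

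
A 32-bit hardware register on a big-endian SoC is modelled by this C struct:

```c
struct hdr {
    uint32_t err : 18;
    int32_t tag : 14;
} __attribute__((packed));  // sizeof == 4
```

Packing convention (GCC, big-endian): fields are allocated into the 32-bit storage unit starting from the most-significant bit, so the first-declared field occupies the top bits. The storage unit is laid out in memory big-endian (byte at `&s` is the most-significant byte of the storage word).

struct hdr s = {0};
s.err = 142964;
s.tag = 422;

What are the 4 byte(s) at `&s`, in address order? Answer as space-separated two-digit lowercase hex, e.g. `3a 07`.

err (18b) val=142964 bits=0x22e74 at bit 14: 0x8b9d0000
tag (14b) val=422 bits=0x1a6 at bit 0: 0x8b9d01a6
word = 0x8b9d01a6 → big-endian bytes:
  [0]=0x8b  [1]=0x9d  [2]=0x01  [3]=0xa6

8b 9d 01 a6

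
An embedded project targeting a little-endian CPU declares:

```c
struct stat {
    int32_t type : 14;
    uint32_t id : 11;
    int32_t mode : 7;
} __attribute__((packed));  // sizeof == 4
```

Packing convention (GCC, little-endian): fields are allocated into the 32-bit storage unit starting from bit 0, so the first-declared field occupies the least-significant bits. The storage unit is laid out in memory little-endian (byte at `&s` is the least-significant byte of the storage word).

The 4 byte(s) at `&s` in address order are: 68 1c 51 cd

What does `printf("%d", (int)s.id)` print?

[0]=0x68 [1]=0x1c [2]=0x51 [3]=0xcd (little-endian) → word 0xcd511c68
type:14 @ bit 0 → (0xcd511c68>>0)&0x3fff = 0x1c68
id:11 @ bit 14 → (0xcd511c68>>14)&0x7ff = 0x544  ←
mode:7 @ bit 25 → (0xcd511c68>>25)&0x7f = 0x66

1348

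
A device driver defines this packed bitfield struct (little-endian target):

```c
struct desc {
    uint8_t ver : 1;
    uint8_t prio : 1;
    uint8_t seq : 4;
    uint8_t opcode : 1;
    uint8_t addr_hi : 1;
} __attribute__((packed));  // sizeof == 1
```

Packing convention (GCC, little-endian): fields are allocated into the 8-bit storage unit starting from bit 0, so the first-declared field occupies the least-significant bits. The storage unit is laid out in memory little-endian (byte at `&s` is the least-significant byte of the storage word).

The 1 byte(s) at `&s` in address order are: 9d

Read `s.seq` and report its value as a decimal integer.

[0]=0x9d (little-endian) → word 0x9d
ver [0+:1] = (word>>0) & 0x1 = 1
prio [1+:1] = (word>>1) & 0x1 = 0
seq [2+:4] = (word>>2) & 0xf = 7  ←
opcode [6+:1] = (word>>6) & 0x1 = 0
addr_hi [7+:1] = (word>>7) & 0x1 = 1

7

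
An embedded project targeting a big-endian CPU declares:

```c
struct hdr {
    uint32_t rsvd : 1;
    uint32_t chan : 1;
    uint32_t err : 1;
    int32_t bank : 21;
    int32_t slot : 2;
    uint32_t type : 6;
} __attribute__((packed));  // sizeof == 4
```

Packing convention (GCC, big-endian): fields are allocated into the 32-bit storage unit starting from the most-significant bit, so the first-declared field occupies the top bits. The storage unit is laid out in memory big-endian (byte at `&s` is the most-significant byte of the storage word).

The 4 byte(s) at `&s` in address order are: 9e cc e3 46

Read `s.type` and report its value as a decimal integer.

6

[0]=0x9e [1]=0xcc [2]=0xe3 [3]=0x46 (big-endian) → word 0x9ecce346
rsvd:1 @ bit 31 → (0x9ecce346>>31)&0x1 = 0x1
chan:1 @ bit 30 → (0x9ecce346>>30)&0x1 = 0x0
err:1 @ bit 29 → (0x9ecce346>>29)&0x1 = 0x0
bank:21 @ bit 8 → (0x9ecce346>>8)&0x1fffff = 0x1ecce3
slot:2 @ bit 6 → (0x9ecce346>>6)&0x3 = 0x1
type:6 @ bit 0 → (0x9ecce346>>0)&0x3f = 0x6  ←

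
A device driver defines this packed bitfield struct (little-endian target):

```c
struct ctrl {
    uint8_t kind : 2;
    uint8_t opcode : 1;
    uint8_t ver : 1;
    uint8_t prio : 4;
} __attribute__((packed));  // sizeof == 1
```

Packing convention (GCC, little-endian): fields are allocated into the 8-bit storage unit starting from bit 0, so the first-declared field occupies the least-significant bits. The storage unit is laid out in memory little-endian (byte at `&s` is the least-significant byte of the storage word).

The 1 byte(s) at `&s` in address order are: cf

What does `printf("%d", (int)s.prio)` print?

[0]=0xcf (little-endian) → word 0xcf
kind:2 @ bit 0 → (0xcf>>0)&0x3 = 0x3
opcode:1 @ bit 2 → (0xcf>>2)&0x1 = 0x1
ver:1 @ bit 3 → (0xcf>>3)&0x1 = 0x1
prio:4 @ bit 4 → (0xcf>>4)&0xf = 0xc  ←

12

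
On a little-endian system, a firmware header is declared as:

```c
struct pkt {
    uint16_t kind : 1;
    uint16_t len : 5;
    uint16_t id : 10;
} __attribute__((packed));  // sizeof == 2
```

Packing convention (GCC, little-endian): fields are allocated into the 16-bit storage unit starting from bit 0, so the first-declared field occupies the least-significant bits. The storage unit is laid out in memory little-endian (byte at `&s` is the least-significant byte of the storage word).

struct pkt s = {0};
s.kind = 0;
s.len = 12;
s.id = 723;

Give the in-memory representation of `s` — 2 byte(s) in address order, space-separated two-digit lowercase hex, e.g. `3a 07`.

kind (1b) val=0 bits=0x0 at bit 0: 0x0000
len (5b) val=12 bits=0xc at bit 1: 0x0018
id (10b) val=723 bits=0x2d3 at bit 6: 0xb4d8
word = 0xb4d8 → little-endian bytes:
  [0]=0xd8  [1]=0xb4

d8 b4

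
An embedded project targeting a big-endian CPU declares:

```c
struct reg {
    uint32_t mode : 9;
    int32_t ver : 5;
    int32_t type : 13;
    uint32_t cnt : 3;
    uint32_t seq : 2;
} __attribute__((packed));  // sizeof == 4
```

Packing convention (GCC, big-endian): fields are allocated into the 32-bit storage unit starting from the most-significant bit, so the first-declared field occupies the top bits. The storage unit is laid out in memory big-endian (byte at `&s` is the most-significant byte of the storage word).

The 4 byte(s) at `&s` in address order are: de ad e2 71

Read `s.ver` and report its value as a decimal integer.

11

[0]=0xde [1]=0xad [2]=0xe2 [3]=0x71 (big-endian) → word 0xdeade271
mode:9 @ bit 23 → (0xdeade271>>23)&0x1ff = 0x1bd
ver:5 @ bit 18 → (0xdeade271>>18)&0x1f = 0xb  ←
type:13 @ bit 5 → (0xdeade271>>5)&0x1fff = 0xf13
cnt:3 @ bit 2 → (0xdeade271>>2)&0x7 = 0x4
seq:2 @ bit 0 → (0xdeade271>>0)&0x3 = 0x1
ver signed 5b, MSB=0: value = 11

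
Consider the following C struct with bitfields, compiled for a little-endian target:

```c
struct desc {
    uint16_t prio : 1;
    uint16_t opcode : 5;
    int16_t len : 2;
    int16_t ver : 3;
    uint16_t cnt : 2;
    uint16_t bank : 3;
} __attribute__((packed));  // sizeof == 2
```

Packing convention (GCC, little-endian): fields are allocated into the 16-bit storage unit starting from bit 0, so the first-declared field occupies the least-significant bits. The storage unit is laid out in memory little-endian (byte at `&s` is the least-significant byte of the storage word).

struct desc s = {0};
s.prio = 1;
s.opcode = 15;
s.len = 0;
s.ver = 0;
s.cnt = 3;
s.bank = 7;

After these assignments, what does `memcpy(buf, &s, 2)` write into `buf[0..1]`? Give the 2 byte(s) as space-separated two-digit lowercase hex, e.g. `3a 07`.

1f f8

prio:1 = 1 → 0x1 << 0 → word 0x0001
opcode:5 = 15 → 0xf << 1 → word 0x001f
len:2 = 0 → 0x0 << 6 → word 0x001f
ver:3 = 0 → 0x0 << 8 → word 0x001f
cnt:2 = 3 → 0x3 << 11 → word 0x181f
bank:3 = 7 → 0x7 << 13 → word 0xf81f
word = 0xf81f → little-endian bytes:
  [0]=0x1f  [1]=0xf8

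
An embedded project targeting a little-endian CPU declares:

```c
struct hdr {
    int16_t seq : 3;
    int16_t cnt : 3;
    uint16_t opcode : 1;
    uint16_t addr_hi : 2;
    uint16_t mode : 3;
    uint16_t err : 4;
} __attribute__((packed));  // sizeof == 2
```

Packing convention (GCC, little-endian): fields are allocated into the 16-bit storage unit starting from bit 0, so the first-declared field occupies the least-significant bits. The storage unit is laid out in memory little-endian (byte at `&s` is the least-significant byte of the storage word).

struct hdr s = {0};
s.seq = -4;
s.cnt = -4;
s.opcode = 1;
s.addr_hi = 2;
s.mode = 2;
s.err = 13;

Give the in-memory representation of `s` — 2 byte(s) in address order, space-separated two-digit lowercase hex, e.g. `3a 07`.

64 d5

[0+:3] seq=-4 & 0x7 = 0x4; word=0x0004
[3+:3] cnt=-4 & 0x7 = 0x4; word=0x0024
[6+:1] opcode=1 & 0x1 = 0x1; word=0x0064
[7+:2] addr_hi=2 & 0x3 = 0x2; word=0x0164
[9+:3] mode=2 & 0x7 = 0x2; word=0x0564
[12+:4] err=13 & 0xf = 0xd; word=0xd564
word = 0xd564 → little-endian bytes:
  [0]=0x64  [1]=0xd5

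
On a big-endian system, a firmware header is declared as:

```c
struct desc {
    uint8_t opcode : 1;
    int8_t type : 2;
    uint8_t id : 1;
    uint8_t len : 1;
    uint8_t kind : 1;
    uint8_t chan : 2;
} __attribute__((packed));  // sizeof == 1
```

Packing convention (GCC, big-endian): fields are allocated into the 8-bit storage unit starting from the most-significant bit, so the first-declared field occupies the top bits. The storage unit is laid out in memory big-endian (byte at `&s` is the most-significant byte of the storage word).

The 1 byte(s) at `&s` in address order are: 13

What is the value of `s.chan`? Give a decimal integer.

3

[0]=0x13 (big-endian) → word 0x13
opcode [7+:1] = (word>>7) & 0x1 = 0
type [5+:2] = (word>>5) & 0x3 = 0
id [4+:1] = (word>>4) & 0x1 = 1
len [3+:1] = (word>>3) & 0x1 = 0
kind [2+:1] = (word>>2) & 0x1 = 0
chan [0+:2] = (word>>0) & 0x3 = 3  ←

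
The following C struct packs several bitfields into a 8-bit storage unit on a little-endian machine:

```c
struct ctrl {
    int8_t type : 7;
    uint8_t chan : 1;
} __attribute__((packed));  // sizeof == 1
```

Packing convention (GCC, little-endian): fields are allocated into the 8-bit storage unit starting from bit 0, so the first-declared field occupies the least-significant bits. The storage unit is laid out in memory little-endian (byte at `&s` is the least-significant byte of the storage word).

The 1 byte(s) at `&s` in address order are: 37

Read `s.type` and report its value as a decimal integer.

55

[0]=0x37 (little-endian) → word 0x37
type:7 @ bit 0 → (0x37>>0)&0x7f = 0x37  ←
chan:1 @ bit 7 → (0x37>>7)&0x1 = 0x0
type signed 7b, MSB=0: value = 55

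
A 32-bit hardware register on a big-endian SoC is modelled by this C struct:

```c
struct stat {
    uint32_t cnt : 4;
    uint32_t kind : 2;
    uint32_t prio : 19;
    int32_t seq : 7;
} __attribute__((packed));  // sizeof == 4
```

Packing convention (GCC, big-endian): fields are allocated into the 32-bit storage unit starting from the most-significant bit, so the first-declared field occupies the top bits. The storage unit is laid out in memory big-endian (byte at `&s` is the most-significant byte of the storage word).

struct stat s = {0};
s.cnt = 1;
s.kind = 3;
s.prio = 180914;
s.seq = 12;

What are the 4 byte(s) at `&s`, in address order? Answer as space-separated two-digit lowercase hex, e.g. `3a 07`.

[28+:4] cnt=1 & 0xf = 0x1; word=0x10000000
[26+:2] kind=3 & 0x3 = 0x3; word=0x1c000000
[7+:19] prio=180914 & 0x7ffff = 0x2c2b2; word=0x1d615900
[0+:7] seq=12 & 0x7f = 0xc; word=0x1d61590c
word = 0x1d61590c → big-endian bytes:
  [0]=0x1d  [1]=0x61  [2]=0x59  [3]=0x0c

1d 61 59 0c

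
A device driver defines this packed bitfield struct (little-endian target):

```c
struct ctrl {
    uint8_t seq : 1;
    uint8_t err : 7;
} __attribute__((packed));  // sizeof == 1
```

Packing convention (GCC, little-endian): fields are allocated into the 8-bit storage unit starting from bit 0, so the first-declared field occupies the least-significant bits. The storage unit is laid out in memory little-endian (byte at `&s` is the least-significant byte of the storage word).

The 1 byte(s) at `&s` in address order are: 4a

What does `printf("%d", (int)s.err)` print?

[0]=0x4a (little-endian) → word 0x4a
seq:1 @ bit 0 → (0x4a>>0)&0x1 = 0x0
err:7 @ bit 1 → (0x4a>>1)&0x7f = 0x25  ←

37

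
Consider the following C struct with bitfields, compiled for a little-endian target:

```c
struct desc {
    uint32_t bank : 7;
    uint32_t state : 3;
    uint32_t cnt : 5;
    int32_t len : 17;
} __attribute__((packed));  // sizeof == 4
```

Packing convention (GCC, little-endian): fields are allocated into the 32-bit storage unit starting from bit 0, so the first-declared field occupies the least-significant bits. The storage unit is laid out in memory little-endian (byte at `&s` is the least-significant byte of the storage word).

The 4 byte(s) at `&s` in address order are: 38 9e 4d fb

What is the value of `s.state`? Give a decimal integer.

4

[0]=0x38 [1]=0x9e [2]=0x4d [3]=0xfb (little-endian) → word 0xfb4d9e38
bank:7 @ bit 0 → (0xfb4d9e38>>0)&0x7f = 0x38
state:3 @ bit 7 → (0xfb4d9e38>>7)&0x7 = 0x4  ←
cnt:5 @ bit 10 → (0xfb4d9e38>>10)&0x1f = 0x7
len:17 @ bit 15 → (0xfb4d9e38>>15)&0x1ffff = 0x1f69b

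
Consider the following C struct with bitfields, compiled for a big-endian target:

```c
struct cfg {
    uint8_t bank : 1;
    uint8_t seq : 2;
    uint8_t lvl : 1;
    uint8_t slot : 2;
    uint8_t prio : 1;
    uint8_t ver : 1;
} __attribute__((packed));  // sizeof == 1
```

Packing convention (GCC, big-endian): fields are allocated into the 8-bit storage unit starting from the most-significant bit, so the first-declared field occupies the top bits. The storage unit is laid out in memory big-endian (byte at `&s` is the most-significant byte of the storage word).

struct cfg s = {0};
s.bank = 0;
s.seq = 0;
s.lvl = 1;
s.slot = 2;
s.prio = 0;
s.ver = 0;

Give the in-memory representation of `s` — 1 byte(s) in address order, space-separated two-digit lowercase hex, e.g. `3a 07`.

bank:1 = 0 → 0x0 << 7 → word 0x00
seq:2 = 0 → 0x0 << 5 → word 0x00
lvl:1 = 1 → 0x1 << 4 → word 0x10
slot:2 = 2 → 0x2 << 2 → word 0x18
prio:1 = 0 → 0x0 << 1 → word 0x18
ver:1 = 0 → 0x0 << 0 → word 0x18
word = 0x18 → big-endian bytes:
  [0]=0x18

18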